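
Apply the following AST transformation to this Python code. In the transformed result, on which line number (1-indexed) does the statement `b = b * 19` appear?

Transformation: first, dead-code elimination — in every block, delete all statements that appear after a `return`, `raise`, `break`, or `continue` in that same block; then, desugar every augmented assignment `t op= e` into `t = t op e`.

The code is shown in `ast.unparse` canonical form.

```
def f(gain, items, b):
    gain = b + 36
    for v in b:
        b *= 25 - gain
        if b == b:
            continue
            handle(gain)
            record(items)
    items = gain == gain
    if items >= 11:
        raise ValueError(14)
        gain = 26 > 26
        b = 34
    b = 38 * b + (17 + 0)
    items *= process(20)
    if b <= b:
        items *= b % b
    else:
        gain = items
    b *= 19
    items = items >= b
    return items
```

16

Transformed code:
def f(gain, items, b):
    gain = b + 36
    for v in b:
        b = b * (25 - gain)
        if b == b:
            continue
    items = gain == gain
    if items >= 11:
        raise ValueError(14)
    b = 38 * b + (17 + 0)
    items = items * process(20)
    if b <= b:
        items = items * (b % b)
    else:
        gain = items
    b = b * 19
    items = items >= b
    return items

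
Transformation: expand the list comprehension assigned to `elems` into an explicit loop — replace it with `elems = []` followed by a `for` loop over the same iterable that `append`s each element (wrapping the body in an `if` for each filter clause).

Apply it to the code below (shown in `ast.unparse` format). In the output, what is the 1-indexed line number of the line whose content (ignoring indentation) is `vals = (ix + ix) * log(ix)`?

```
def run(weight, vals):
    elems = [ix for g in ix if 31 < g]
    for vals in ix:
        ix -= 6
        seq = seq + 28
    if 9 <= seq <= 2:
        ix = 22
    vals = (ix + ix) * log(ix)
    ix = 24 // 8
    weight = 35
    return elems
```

Transformed code:
def run(weight, vals):
    elems = []
    for g in ix:
        if 31 < g:
            elems.append(ix)
    for vals in ix:
        ix -= 6
        seq = seq + 28
    if 9 <= seq <= 2:
        ix = 22
    vals = (ix + ix) * log(ix)
    ix = 24 // 8
    weight = 35
    return elems

11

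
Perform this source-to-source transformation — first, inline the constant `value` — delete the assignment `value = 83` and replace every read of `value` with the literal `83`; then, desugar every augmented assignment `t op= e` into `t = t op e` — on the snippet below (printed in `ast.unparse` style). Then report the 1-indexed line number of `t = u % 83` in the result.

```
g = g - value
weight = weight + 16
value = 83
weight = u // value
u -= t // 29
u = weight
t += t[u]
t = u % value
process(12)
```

Transformed code:
g = g - 83
weight = weight + 16
weight = u // 83
u = u - t // 29
u = weight
t = t + t[u]
t = u % 83
process(12)

7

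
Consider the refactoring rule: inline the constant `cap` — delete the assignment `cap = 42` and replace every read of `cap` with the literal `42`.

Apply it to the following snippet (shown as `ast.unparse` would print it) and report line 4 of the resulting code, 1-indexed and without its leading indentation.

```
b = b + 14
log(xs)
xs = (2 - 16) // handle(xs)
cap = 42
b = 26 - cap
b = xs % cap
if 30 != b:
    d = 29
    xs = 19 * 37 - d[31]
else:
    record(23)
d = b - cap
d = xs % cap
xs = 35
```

b = 26 - 42

Transformed code:
b = b + 14
log(xs)
xs = (2 - 16) // handle(xs)
b = 26 - 42
b = xs % 42
if 30 != b:
    d = 29
    xs = 19 * 37 - d[31]
else:
    record(23)
d = b - 42
d = xs % 42
xs = 35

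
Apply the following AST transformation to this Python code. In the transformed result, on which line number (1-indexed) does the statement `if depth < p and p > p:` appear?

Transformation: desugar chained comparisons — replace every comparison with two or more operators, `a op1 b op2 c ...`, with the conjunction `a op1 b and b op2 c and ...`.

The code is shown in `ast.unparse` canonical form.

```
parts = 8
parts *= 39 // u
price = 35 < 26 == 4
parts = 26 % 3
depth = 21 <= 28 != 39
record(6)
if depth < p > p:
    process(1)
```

Transformed code:
parts = 8
parts *= 39 // u
price = 35 < 26 and 26 == 4
parts = 26 % 3
depth = 21 <= 28 and 28 != 39
record(6)
if depth < p and p > p:
    process(1)

7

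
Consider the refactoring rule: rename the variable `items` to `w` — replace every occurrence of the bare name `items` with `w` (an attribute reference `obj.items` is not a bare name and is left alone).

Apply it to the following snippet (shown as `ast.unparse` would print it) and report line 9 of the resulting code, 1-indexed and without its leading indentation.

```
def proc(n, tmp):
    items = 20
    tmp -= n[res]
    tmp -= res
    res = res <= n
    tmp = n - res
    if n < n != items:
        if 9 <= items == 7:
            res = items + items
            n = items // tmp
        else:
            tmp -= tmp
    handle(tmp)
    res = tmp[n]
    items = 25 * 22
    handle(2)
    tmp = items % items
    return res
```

res = w + w

Transformed code:
def proc(n, tmp):
    w = 20
    tmp -= n[res]
    tmp -= res
    res = res <= n
    tmp = n - res
    if n < n != w:
        if 9 <= w == 7:
            res = w + w
            n = w // tmp
        else:
            tmp -= tmp
    handle(tmp)
    res = tmp[n]
    w = 25 * 22
    handle(2)
    tmp = w % w
    return res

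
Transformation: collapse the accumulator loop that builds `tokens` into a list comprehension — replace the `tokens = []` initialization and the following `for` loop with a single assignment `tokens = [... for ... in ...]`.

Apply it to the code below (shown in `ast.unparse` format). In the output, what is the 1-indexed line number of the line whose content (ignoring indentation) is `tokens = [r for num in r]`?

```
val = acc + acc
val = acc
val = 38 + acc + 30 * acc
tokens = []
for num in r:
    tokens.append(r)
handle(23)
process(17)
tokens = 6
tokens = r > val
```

4

Transformed code:
val = acc + acc
val = acc
val = 38 + acc + 30 * acc
tokens = [r for num in r]
handle(23)
process(17)
tokens = 6
tokens = r > val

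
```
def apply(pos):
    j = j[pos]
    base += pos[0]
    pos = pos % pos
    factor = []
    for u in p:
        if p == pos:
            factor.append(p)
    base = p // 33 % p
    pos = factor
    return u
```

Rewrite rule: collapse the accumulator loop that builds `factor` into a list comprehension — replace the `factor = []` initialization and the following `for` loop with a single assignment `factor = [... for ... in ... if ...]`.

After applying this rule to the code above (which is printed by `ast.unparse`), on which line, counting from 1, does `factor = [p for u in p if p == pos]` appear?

5

Transformed code:
def apply(pos):
    j = j[pos]
    base += pos[0]
    pos = pos % pos
    factor = [p for u in p if p == pos]
    base = p // 33 % p
    pos = factor
    return u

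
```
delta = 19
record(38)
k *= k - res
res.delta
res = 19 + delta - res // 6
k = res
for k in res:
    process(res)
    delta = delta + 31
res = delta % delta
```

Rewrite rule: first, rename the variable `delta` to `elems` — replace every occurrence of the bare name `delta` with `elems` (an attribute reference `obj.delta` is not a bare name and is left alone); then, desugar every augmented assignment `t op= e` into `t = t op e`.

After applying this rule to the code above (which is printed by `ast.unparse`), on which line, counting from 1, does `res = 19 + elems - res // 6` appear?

5

Transformed code:
elems = 19
record(38)
k = k * (k - res)
res.delta
res = 19 + elems - res // 6
k = res
for k in res:
    process(res)
    elems = elems + 31
res = elems % elems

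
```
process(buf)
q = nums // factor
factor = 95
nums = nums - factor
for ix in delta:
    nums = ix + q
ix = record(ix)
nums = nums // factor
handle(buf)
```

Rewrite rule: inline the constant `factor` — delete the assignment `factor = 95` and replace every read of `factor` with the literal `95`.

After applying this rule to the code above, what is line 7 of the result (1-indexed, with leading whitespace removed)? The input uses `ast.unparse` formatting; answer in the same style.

Transformed code:
process(buf)
q = nums // 95
nums = nums - 95
for ix in delta:
    nums = ix + q
ix = record(ix)
nums = nums // 95
handle(buf)

nums = nums // 95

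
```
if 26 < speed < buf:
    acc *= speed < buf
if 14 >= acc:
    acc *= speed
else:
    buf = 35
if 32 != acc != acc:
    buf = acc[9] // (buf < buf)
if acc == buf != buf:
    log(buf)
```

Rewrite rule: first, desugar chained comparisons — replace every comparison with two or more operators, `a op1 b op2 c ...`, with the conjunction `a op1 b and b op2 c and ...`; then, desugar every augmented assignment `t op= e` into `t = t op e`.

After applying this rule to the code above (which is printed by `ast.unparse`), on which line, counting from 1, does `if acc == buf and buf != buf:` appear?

Transformed code:
if 26 < speed and speed < buf:
    acc = acc * (speed < buf)
if 14 >= acc:
    acc = acc * speed
else:
    buf = 35
if 32 != acc and acc != acc:
    buf = acc[9] // (buf < buf)
if acc == buf and buf != buf:
    log(buf)

9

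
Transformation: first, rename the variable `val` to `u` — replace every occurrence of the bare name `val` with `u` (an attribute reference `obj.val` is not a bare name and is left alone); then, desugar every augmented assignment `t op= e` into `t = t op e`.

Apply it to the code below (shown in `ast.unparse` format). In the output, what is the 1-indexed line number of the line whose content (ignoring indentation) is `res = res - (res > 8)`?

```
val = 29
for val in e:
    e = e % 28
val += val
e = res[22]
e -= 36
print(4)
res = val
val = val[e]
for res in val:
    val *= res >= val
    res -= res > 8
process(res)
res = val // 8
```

Transformed code:
u = 29
for u in e:
    e = e % 28
u = u + u
e = res[22]
e = e - 36
print(4)
res = u
u = u[e]
for res in u:
    u = u * (res >= u)
    res = res - (res > 8)
process(res)
res = u // 8

12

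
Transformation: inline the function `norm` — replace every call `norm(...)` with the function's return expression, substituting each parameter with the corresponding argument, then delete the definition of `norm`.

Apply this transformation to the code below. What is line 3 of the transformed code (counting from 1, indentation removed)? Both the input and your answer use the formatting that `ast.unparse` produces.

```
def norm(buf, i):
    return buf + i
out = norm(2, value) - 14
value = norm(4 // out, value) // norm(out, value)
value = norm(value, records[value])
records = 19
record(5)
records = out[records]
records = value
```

Transformed code:
out = 2 + value - 14
value = (4 // out + value) // (out + value)
value = value + records[value]
records = 19
record(5)
records = out[records]
records = value

value = value + records[value]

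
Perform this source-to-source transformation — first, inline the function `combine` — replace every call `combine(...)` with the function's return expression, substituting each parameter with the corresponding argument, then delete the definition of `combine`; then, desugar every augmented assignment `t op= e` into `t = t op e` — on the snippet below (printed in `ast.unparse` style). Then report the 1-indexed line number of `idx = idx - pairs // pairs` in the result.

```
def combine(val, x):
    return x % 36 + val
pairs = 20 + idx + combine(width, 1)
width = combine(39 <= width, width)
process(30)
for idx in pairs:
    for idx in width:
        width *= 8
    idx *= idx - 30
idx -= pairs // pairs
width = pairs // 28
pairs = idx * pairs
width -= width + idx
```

Transformed code:
pairs = 20 + idx + (1 % 36 + width)
width = width % 36 + (39 <= width)
process(30)
for idx in pairs:
    for idx in width:
        width = width * 8
    idx = idx * (idx - 30)
idx = idx - pairs // pairs
width = pairs // 28
pairs = idx * pairs
width = width - (width + idx)

8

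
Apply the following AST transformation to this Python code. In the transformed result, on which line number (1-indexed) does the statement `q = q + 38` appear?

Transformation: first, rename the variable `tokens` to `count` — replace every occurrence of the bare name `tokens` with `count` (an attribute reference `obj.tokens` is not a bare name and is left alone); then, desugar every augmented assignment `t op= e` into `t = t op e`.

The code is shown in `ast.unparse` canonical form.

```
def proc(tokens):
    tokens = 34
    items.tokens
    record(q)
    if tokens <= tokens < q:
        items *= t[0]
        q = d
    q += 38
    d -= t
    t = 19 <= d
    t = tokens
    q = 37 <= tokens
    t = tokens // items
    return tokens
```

Transformed code:
def proc(count):
    count = 34
    items.tokens
    record(q)
    if count <= count < q:
        items = items * t[0]
        q = d
    q = q + 38
    d = d - t
    t = 19 <= d
    t = count
    q = 37 <= count
    t = count // items
    return count

8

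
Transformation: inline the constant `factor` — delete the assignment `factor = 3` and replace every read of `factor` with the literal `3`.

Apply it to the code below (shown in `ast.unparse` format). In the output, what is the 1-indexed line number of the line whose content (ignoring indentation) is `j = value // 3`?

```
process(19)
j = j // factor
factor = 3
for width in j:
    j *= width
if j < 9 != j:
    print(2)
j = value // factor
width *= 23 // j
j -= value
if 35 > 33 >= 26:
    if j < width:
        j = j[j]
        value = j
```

Transformed code:
process(19)
j = j // 3
for width in j:
    j *= width
if j < 9 != j:
    print(2)
j = value // 3
width *= 23 // j
j -= value
if 35 > 33 >= 26:
    if j < width:
        j = j[j]
        value = j

7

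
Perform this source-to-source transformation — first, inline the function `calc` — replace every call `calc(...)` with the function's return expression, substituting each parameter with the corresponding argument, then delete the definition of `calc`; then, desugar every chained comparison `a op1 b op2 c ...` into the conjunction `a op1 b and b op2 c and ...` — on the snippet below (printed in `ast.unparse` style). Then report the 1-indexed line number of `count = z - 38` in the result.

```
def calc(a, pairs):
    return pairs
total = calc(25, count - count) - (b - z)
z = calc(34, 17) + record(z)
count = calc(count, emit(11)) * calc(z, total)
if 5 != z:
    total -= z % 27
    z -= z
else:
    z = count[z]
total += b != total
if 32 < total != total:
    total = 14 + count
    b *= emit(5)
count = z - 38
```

Transformed code:
total = count - count - (b - z)
z = 17 + record(z)
count = emit(11) * total
if 5 != z:
    total -= z % 27
    z -= z
else:
    z = count[z]
total += b != total
if 32 < total and total != total:
    total = 14 + count
    b *= emit(5)
count = z - 38

13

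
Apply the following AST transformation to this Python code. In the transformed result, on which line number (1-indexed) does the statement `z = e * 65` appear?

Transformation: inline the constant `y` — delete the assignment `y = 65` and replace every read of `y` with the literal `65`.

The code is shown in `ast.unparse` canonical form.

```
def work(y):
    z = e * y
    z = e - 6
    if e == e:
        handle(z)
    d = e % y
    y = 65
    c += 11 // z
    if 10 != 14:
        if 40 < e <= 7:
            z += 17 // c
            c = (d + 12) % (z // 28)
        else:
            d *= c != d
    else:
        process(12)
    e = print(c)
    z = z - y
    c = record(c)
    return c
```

2

Transformed code:
def work(y):
    z = e * 65
    z = e - 6
    if e == e:
        handle(z)
    d = e % 65
    c += 11 // z
    if 10 != 14:
        if 40 < e <= 7:
            z += 17 // c
            c = (d + 12) % (z // 28)
        else:
            d *= c != d
    else:
        process(12)
    e = print(c)
    z = z - 65
    c = record(c)
    return c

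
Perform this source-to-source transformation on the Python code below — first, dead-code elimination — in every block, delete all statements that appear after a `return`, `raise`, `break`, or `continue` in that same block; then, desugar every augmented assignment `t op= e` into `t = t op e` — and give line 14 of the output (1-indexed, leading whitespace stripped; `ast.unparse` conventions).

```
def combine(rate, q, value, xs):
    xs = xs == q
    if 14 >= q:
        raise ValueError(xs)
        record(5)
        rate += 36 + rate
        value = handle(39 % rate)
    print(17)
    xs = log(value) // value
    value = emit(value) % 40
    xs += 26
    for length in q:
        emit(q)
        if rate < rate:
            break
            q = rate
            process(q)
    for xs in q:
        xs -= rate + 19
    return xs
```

xs = xs - (rate + 19)

Transformed code:
def combine(rate, q, value, xs):
    xs = xs == q
    if 14 >= q:
        raise ValueError(xs)
    print(17)
    xs = log(value) // value
    value = emit(value) % 40
    xs = xs + 26
    for length in q:
        emit(q)
        if rate < rate:
            break
    for xs in q:
        xs = xs - (rate + 19)
    return xs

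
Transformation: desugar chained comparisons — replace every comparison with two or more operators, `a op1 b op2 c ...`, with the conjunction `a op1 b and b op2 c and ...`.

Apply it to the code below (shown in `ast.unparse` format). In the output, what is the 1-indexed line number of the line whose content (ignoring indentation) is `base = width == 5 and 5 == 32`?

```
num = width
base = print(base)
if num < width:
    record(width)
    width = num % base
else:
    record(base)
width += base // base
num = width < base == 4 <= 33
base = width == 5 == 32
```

10

Transformed code:
num = width
base = print(base)
if num < width:
    record(width)
    width = num % base
else:
    record(base)
width += base // base
num = width < base and base == 4 and (4 <= 33)
base = width == 5 and 5 == 32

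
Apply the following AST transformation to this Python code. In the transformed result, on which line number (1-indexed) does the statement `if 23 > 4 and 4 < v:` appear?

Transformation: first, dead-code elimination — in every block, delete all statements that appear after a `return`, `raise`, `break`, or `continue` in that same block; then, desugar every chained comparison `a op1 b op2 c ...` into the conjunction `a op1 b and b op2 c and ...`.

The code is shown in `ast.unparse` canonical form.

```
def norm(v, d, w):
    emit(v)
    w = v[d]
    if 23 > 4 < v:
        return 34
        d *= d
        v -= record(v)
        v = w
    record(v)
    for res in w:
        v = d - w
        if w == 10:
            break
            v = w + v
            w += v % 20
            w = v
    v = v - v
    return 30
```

4

Transformed code:
def norm(v, d, w):
    emit(v)
    w = v[d]
    if 23 > 4 and 4 < v:
        return 34
    record(v)
    for res in w:
        v = d - w
        if w == 10:
            break
    v = v - v
    return 30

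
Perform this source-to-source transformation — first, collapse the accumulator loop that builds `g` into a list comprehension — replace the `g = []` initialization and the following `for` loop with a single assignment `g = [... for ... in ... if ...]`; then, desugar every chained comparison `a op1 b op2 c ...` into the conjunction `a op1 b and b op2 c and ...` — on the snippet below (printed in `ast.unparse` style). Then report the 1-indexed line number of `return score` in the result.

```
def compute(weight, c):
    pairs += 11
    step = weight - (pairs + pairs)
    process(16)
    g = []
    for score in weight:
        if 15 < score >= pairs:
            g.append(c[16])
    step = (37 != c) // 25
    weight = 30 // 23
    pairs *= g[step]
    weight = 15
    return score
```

10

Transformed code:
def compute(weight, c):
    pairs += 11
    step = weight - (pairs + pairs)
    process(16)
    g = [c[16] for score in weight if 15 < score and score >= pairs]
    step = (37 != c) // 25
    weight = 30 // 23
    pairs *= g[step]
    weight = 15
    return score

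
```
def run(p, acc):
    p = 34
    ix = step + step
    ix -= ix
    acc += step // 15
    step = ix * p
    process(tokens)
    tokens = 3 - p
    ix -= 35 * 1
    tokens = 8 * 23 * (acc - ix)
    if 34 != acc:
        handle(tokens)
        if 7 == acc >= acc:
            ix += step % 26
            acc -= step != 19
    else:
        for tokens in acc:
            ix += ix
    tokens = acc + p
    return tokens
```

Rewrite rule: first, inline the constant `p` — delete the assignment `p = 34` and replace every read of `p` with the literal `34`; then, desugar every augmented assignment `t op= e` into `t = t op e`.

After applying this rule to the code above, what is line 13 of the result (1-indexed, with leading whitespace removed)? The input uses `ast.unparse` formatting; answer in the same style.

ix = ix + step % 26

Transformed code:
def run(p, acc):
    ix = step + step
    ix = ix - ix
    acc = acc + step // 15
    step = ix * 34
    process(tokens)
    tokens = 3 - 34
    ix = ix - 35 * 1
    tokens = 8 * 23 * (acc - ix)
    if 34 != acc:
        handle(tokens)
        if 7 == acc >= acc:
            ix = ix + step % 26
            acc = acc - (step != 19)
    else:
        for tokens in acc:
            ix = ix + ix
    tokens = acc + 34
    return tokens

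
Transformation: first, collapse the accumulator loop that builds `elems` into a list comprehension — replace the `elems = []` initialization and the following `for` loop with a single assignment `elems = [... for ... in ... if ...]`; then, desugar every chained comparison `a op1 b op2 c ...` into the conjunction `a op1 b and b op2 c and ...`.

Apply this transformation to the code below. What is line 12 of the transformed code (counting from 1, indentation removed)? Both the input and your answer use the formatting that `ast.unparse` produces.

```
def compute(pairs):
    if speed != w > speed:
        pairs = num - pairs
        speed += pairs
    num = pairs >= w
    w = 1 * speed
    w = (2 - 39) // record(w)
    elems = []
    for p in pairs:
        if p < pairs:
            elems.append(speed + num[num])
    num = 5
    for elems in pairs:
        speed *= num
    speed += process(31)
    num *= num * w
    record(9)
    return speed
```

Transformed code:
def compute(pairs):
    if speed != w and w > speed:
        pairs = num - pairs
        speed += pairs
    num = pairs >= w
    w = 1 * speed
    w = (2 - 39) // record(w)
    elems = [speed + num[num] for p in pairs if p < pairs]
    num = 5
    for elems in pairs:
        speed *= num
    speed += process(31)
    num *= num * w
    record(9)
    return speed

speed += process(31)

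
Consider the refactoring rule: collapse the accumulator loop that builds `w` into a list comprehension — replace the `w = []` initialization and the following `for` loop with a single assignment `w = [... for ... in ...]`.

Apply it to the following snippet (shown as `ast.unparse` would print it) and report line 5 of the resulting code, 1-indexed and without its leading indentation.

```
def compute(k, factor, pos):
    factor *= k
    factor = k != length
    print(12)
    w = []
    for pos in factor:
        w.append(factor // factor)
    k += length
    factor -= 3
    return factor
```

w = [factor // factor for pos in factor]

Transformed code:
def compute(k, factor, pos):
    factor *= k
    factor = k != length
    print(12)
    w = [factor // factor for pos in factor]
    k += length
    factor -= 3
    return factor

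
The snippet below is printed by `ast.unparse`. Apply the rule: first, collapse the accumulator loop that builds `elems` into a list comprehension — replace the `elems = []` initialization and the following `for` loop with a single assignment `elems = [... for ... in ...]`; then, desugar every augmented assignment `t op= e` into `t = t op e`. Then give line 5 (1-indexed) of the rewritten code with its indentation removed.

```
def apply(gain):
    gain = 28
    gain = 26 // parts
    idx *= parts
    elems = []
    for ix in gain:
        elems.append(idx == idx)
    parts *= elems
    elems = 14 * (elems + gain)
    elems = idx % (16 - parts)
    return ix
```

Transformed code:
def apply(gain):
    gain = 28
    gain = 26 // parts
    idx = idx * parts
    elems = [idx == idx for ix in gain]
    parts = parts * elems
    elems = 14 * (elems + gain)
    elems = idx % (16 - parts)
    return ix

elems = [idx == idx for ix in gain]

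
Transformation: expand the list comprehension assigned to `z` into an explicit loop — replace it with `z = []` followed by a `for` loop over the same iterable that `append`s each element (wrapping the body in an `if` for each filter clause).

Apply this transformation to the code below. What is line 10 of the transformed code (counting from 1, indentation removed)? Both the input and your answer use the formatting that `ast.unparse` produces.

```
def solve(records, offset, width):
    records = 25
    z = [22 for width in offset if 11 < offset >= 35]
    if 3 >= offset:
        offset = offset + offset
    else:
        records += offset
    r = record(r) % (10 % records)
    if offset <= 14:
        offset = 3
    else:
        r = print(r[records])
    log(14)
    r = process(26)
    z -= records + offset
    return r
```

records += offset

Transformed code:
def solve(records, offset, width):
    records = 25
    z = []
    for width in offset:
        if 11 < offset >= 35:
            z.append(22)
    if 3 >= offset:
        offset = offset + offset
    else:
        records += offset
    r = record(r) % (10 % records)
    if offset <= 14:
        offset = 3
    else:
        r = print(r[records])
    log(14)
    r = process(26)
    z -= records + offset
    return r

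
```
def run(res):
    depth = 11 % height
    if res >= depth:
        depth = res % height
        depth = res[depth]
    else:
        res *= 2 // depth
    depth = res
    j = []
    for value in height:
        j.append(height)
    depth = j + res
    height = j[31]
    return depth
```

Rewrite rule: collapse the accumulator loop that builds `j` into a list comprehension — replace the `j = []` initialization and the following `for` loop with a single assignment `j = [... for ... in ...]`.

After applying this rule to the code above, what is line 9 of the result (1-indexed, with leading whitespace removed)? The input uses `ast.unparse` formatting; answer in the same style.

j = [height for value in height]

Transformed code:
def run(res):
    depth = 11 % height
    if res >= depth:
        depth = res % height
        depth = res[depth]
    else:
        res *= 2 // depth
    depth = res
    j = [height for value in height]
    depth = j + res
    height = j[31]
    return depth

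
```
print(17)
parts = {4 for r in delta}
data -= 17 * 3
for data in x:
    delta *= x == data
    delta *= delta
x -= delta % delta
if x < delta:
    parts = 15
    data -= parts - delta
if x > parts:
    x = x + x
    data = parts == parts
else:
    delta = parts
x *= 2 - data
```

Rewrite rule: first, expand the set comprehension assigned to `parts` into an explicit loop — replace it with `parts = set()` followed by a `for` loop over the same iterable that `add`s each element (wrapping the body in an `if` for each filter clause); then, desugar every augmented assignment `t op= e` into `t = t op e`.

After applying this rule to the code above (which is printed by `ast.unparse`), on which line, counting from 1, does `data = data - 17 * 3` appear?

Transformed code:
print(17)
parts = set()
for r in delta:
    parts.add(4)
data = data - 17 * 3
for data in x:
    delta = delta * (x == data)
    delta = delta * delta
x = x - delta % delta
if x < delta:
    parts = 15
    data = data - (parts - delta)
if x > parts:
    x = x + x
    data = parts == parts
else:
    delta = parts
x = x * (2 - data)

5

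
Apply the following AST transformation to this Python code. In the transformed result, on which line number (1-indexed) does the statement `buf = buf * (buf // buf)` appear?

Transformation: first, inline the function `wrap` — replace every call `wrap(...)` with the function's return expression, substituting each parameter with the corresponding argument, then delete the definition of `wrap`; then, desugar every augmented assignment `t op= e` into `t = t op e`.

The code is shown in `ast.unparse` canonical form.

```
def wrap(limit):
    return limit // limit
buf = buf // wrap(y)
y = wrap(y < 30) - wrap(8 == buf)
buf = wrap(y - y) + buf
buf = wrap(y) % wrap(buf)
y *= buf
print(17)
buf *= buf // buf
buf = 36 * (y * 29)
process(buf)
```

7

Transformed code:
buf = buf // (y // y)
y = (y < 30) // (y < 30) - (8 == buf) // (8 == buf)
buf = (y - y) // (y - y) + buf
buf = y // y % (buf // buf)
y = y * buf
print(17)
buf = buf * (buf // buf)
buf = 36 * (y * 29)
process(buf)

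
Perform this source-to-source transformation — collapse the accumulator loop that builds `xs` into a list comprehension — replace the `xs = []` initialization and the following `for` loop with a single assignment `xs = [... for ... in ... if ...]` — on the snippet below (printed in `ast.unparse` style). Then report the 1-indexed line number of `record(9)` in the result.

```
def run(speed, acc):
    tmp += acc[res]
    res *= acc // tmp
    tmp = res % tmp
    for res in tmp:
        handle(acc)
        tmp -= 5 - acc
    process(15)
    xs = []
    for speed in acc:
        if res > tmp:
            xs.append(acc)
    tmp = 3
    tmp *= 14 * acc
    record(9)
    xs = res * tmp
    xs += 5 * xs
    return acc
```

Transformed code:
def run(speed, acc):
    tmp += acc[res]
    res *= acc // tmp
    tmp = res % tmp
    for res in tmp:
        handle(acc)
        tmp -= 5 - acc
    process(15)
    xs = [acc for speed in acc if res > tmp]
    tmp = 3
    tmp *= 14 * acc
    record(9)
    xs = res * tmp
    xs += 5 * xs
    return acc

12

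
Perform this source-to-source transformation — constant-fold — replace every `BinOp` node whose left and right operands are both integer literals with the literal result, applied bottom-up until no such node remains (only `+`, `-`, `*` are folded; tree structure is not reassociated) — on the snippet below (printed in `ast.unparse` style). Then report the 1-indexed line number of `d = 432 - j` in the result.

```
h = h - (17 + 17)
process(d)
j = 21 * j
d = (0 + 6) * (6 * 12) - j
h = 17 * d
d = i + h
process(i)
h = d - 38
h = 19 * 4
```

Transformed code:
h = h - 34
process(d)
j = 21 * j
d = 432 - j
h = 17 * d
d = i + h
process(i)
h = d - 38
h = 76

4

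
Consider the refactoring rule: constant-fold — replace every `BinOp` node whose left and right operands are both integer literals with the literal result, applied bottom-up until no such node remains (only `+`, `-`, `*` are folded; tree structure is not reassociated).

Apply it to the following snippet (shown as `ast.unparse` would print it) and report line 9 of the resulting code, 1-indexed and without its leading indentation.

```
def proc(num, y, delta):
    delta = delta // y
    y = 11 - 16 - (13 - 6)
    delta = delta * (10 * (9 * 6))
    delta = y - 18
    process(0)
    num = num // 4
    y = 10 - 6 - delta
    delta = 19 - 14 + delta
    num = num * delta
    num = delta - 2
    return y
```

delta = 5 + delta

Transformed code:
def proc(num, y, delta):
    delta = delta // y
    y = -12
    delta = delta * 540
    delta = y - 18
    process(0)
    num = num // 4
    y = 4 - delta
    delta = 5 + delta
    num = num * delta
    num = delta - 2
    return y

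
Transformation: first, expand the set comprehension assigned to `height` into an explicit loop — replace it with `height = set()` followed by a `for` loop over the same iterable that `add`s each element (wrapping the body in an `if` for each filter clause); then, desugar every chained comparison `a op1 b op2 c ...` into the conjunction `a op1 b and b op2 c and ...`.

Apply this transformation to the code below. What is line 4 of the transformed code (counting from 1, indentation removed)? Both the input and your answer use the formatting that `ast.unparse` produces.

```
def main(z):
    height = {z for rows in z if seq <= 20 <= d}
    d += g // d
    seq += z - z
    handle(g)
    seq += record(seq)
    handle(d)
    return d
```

if seq <= 20 and 20 <= d:

Transformed code:
def main(z):
    height = set()
    for rows in z:
        if seq <= 20 and 20 <= d:
            height.add(z)
    d += g // d
    seq += z - z
    handle(g)
    seq += record(seq)
    handle(d)
    return d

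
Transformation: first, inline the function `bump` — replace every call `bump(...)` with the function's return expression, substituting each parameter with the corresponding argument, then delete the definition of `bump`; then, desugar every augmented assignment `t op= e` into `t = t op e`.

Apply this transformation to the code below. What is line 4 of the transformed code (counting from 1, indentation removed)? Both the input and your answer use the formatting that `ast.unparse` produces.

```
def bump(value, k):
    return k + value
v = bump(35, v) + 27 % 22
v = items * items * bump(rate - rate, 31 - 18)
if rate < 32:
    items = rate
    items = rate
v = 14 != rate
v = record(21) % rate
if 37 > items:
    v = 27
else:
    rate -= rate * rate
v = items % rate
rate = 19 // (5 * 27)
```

items = rate

Transformed code:
v = v + 35 + 27 % 22
v = items * items * (31 - 18 + (rate - rate))
if rate < 32:
    items = rate
    items = rate
v = 14 != rate
v = record(21) % rate
if 37 > items:
    v = 27
else:
    rate = rate - rate * rate
v = items % rate
rate = 19 // (5 * 27)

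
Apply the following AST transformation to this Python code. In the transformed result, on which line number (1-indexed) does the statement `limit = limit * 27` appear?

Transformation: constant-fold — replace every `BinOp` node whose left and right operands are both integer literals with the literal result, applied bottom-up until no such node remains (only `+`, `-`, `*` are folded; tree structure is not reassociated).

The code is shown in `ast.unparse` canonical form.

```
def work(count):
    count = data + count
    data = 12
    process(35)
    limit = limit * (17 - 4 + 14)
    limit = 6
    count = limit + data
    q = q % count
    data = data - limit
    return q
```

Transformed code:
def work(count):
    count = data + count
    data = 12
    process(35)
    limit = limit * 27
    limit = 6
    count = limit + data
    q = q % count
    data = data - limit
    return q

5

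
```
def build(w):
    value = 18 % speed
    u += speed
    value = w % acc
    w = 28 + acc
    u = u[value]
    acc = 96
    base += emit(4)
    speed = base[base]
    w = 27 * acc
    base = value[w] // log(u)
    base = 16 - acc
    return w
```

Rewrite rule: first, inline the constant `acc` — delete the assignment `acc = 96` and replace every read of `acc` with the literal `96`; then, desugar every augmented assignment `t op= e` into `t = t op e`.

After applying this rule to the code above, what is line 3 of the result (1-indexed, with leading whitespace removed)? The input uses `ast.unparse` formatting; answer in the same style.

u = u + speed

Transformed code:
def build(w):
    value = 18 % speed
    u = u + speed
    value = w % 96
    w = 28 + 96
    u = u[value]
    base = base + emit(4)
    speed = base[base]
    w = 27 * 96
    base = value[w] // log(u)
    base = 16 - 96
    return w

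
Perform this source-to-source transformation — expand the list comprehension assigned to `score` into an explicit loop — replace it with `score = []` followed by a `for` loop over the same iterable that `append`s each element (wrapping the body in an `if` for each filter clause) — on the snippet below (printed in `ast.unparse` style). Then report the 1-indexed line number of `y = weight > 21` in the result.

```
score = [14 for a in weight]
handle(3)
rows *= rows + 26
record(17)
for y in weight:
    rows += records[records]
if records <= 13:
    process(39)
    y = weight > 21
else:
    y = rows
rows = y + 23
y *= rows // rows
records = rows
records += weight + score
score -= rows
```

Transformed code:
score = []
for a in weight:
    score.append(14)
handle(3)
rows *= rows + 26
record(17)
for y in weight:
    rows += records[records]
if records <= 13:
    process(39)
    y = weight > 21
else:
    y = rows
rows = y + 23
y *= rows // rows
records = rows
records += weight + score
score -= rows

11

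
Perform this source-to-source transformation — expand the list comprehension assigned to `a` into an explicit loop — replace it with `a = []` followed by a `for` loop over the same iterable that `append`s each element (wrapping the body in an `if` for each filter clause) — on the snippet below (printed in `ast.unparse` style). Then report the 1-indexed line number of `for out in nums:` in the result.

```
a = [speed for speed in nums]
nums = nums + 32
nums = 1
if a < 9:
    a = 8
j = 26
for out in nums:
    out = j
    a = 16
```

9

Transformed code:
a = []
for speed in nums:
    a.append(speed)
nums = nums + 32
nums = 1
if a < 9:
    a = 8
j = 26
for out in nums:
    out = j
    a = 16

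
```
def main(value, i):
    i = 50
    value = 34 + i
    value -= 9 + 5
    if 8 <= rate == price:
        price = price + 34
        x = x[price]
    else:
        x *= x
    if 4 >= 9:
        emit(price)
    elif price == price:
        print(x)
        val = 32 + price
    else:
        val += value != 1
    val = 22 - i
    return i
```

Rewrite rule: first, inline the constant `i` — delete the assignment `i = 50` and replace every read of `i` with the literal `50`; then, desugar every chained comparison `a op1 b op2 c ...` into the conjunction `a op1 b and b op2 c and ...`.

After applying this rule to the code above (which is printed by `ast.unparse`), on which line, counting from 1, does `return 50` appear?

17

Transformed code:
def main(value, i):
    value = 34 + 50
    value -= 9 + 5
    if 8 <= rate and rate == price:
        price = price + 34
        x = x[price]
    else:
        x *= x
    if 4 >= 9:
        emit(price)
    elif price == price:
        print(x)
        val = 32 + price
    else:
        val += value != 1
    val = 22 - 50
    return 50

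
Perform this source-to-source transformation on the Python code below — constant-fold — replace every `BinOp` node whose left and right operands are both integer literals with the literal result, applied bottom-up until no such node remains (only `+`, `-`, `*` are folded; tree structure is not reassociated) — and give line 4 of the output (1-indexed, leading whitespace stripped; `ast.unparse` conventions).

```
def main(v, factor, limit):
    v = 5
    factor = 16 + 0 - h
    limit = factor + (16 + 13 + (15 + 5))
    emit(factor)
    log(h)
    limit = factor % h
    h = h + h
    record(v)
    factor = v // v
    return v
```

limit = factor + 49

Transformed code:
def main(v, factor, limit):
    v = 5
    factor = 16 - h
    limit = factor + 49
    emit(factor)
    log(h)
    limit = factor % h
    h = h + h
    record(v)
    factor = v // v
    return v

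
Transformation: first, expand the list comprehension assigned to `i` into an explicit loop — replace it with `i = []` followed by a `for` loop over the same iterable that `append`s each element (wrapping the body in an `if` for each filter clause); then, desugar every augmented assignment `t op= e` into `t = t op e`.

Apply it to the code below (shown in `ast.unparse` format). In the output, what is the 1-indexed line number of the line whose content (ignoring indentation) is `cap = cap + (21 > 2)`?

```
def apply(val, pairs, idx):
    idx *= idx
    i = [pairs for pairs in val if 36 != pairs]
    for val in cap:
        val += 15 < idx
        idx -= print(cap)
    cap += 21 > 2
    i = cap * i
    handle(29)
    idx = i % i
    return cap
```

10

Transformed code:
def apply(val, pairs, idx):
    idx = idx * idx
    i = []
    for pairs in val:
        if 36 != pairs:
            i.append(pairs)
    for val in cap:
        val = val + (15 < idx)
        idx = idx - print(cap)
    cap = cap + (21 > 2)
    i = cap * i
    handle(29)
    idx = i % i
    return cap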